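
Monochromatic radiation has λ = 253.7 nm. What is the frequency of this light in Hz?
1.1817e+15 Hz

Using the wave equation: c = fλ

Solving for frequency:
f = c/λ = (3×10⁸ m/s) / (253.7×10⁻⁹ m)
f = 1.1817e+15 Hz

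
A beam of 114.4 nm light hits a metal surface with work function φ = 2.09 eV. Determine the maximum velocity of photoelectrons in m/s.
1.7542e+06 m/s

First, find the maximum kinetic energy:
E_photon = hc/λ = 10.8378 eV
KE_max = E_photon - φ = 10.8378 - 2.09 = 8.7478 eV

Convert to Joules: KE_max = 8.7478 × 1.602×10⁻¹⁹ J = 1.4015e-18 J

Then use KE = ½mv² to find velocity:
v = √(2·KE/m) = √(2 × 1.4015e-18 J / 9.109e-31 kg)
v = 1.7542e+06 m/s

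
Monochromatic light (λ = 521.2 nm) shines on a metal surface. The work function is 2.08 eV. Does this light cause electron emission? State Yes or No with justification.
Yes

For photoemission, the photon energy must exceed the work function.

Photon energy: E = hc/λ = 2.3788 eV
Work function: φ = 2.08 eV

Since E_photon (2.3788 eV) > φ (2.08 eV), photoemission WILL occur.
The threshold wavelength is λ₀ = hc/φ = 596.1 nm.
Since 521.2 nm < 596.1 nm, the light has sufficient energy.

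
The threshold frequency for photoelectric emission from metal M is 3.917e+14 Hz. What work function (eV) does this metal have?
1.62 eV

At the threshold frequency, photon energy equals work function:
φ = hf₀

Calculating:
φ = (6.626×10⁻³⁴ J·s)(3.917e+14 Hz)
φ = 1.62 eV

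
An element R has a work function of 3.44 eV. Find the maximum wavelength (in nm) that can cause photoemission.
360.42 nm

The threshold wavelength is when the photon energy equals the work function:
hc/λ₀ = φ

Solving for λ₀:
λ₀ = hc/φ = (6.626×10⁻³⁴ J·s)(3×10⁸ m/s) / (3.44 eV × 1.602×10⁻¹⁹ J/eV)
λ₀ = 360.42 nm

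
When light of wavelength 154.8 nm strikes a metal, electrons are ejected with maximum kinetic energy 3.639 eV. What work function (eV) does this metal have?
4.37 eV

From Einstein's photoelectric equation: KE_max = hf - φ = hc/λ - φ

Rearranging for φ:
φ = hc/λ - KE_max

Calculate photon energy:
E_photon = hc/λ = 8.0093 eV

Therefore:
φ = 8.0093 - 3.639 = 4.37 eV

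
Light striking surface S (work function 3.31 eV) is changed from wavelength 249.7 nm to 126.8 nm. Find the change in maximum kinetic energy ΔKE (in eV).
4.8126 eV

Using Einstein's equation: KE_max = hc/λ - φ

For λ₁ = 249.7 nm:
KE₁ = hc/λ₁ - φ = 4.9653 - 3.31 = 1.6553 eV

For λ₂ = 126.8 nm:
KE₂ = hc/λ₂ - φ = 9.7779 - 3.31 = 6.4679 eV

Change in KE:
ΔKE = KE₂ - KE₁ = 6.4679 - 1.6553 = 4.8126 eV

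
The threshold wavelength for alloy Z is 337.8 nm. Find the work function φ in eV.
3.67 eV

At the threshold wavelength, photon energy equals work function:
φ = hc/λ₀

Calculating:
φ = (6.626×10⁻³⁴ J·s)(3×10⁸ m/s) / (337.8×10⁻⁹ m)
φ = 3.67 eV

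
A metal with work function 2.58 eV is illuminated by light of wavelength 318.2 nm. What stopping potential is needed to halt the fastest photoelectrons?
1.3164 V

The stopping potential V_s satisfies: eV_s = KE_max

First, find KE_max using Einstein's equation:
E_photon = hc/λ = 3.8964 eV
KE_max = E_photon - φ = 3.8964 - 2.58 = 1.3164 eV

Since eV_s = KE_max:
V_s = KE_max/e = 1.3164 V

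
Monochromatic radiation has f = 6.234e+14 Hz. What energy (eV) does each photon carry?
2.5782 eV

Using E = hf:

E = hf = (6.626×10⁻³⁴ J·s)(6.234e+14 Hz)
E = 2.5782 eV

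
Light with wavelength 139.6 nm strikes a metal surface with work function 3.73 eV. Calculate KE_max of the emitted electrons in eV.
5.1514 eV

Using Einstein's photoelectric equation: KE_max = hf - φ = hc/λ - φ

First, calculate the photon energy:
E_photon = hc/λ = (6.626×10⁻³⁴ J·s)(3×10⁸ m/s) / (139.6×10⁻⁹ m)
E_photon = 8.8814 eV

Then, the maximum kinetic energy:
KE_max = E_photon - φ = 8.8814 eV - 3.73 eV = 5.1514 eV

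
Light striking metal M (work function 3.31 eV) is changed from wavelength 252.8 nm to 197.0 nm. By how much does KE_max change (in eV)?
1.3892 eV

Using Einstein's equation: KE_max = hc/λ - φ

For λ₁ = 252.8 nm:
KE₁ = hc/λ₁ - φ = 4.9044 - 3.31 = 1.5944 eV

For λ₂ = 197.0 nm:
KE₂ = hc/λ₂ - φ = 6.2936 - 3.31 = 2.9836 eV

Change in KE:
ΔKE = KE₂ - KE₁ = 2.9836 - 1.5944 = 1.3892 eV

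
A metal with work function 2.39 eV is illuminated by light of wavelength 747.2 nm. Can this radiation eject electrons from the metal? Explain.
No

For photoemission, the photon energy must exceed the work function.

Photon energy: E = hc/λ = 1.6593 eV
Work function: φ = 2.39 eV

Since E_photon (1.6593 eV) < φ (2.39 eV), photoemission will NOT occur.
The threshold wavelength is λ₀ = hc/φ = 518.8 nm.
Since 747.2 nm > 518.8 nm, the photons lack sufficient energy.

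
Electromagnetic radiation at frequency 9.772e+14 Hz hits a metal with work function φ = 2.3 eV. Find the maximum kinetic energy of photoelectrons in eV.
1.7414 eV

Using Einstein's photoelectric equation: KE_max = hf - φ

First, calculate the photon energy:
E_photon = hf = (6.626×10⁻³⁴ J·s)(9.772e+14 Hz)
E_photon = 4.0414 eV

Then, the maximum kinetic energy:
KE_max = E_photon - φ = 4.0414 eV - 2.3 eV = 1.7414 eV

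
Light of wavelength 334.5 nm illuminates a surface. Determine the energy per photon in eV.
3.7066 eV

Using E = hf = hc/λ:

E = hc/λ = (6.626×10⁻³⁴ J·s)(3×10⁸ m/s) / (334.5×10⁻⁹ m)
E = 3.7066 eV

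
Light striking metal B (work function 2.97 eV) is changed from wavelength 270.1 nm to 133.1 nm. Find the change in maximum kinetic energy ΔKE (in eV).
4.7248 eV

Using Einstein's equation: KE_max = hc/λ - φ

For λ₁ = 270.1 nm:
KE₁ = hc/λ₁ - φ = 4.5903 - 2.97 = 1.6203 eV

For λ₂ = 133.1 nm:
KE₂ = hc/λ₂ - φ = 9.3151 - 2.97 = 6.3451 eV

Change in KE:
ΔKE = KE₂ - KE₁ = 6.3451 - 1.6203 = 4.7248 eV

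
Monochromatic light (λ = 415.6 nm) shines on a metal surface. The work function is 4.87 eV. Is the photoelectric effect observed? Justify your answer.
No

For photoemission, the photon energy must exceed the work function.

Photon energy: E = hc/λ = 2.9833 eV
Work function: φ = 4.87 eV

Since E_photon (2.9833 eV) < φ (4.87 eV), photoemission will NOT occur.
The threshold wavelength is λ₀ = hc/φ = 254.6 nm.
Since 415.6 nm > 254.6 nm, the photons lack sufficient energy.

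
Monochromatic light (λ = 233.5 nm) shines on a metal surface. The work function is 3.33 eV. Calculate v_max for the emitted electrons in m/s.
8.3452e+05 m/s

First, find the maximum kinetic energy:
E_photon = hc/λ = 5.3098 eV
KE_max = E_photon - φ = 5.3098 - 3.33 = 1.9798 eV

Convert to Joules: KE_max = 1.9798 × 1.602×10⁻¹⁹ J = 3.1720e-19 J

Then use KE = ½mv² to find velocity:
v = √(2·KE/m) = √(2 × 3.1720e-19 J / 9.109e-31 kg)
v = 8.3452e+05 m/s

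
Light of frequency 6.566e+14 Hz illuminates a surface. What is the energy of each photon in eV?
2.7155 eV

Using E = hf:

E = hf = (6.626×10⁻³⁴ J·s)(6.566e+14 Hz)
E = 2.7155 eV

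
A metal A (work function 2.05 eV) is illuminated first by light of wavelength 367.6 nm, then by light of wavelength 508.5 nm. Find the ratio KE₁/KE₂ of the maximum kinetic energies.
3.4072

Using Einstein's equation: KE_max = hc/λ - φ

For λ₁ = 367.6 nm:
E₁ = hc/λ₁ = 3.3728 eV
KE₁ = E₁ - φ = 3.3728 - 2.05 = 1.3228 eV

For λ₂ = 508.5 nm:
E₂ = hc/λ₂ = 2.4382 eV
KE₂ = E₂ - φ = 2.4382 - 2.05 = 0.3882 eV

Ratio: KE₁/KE₂ = 1.3228/0.3882 = 3.4072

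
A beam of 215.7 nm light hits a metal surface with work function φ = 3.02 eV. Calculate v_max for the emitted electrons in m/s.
9.7960e+05 m/s

First, find the maximum kinetic energy:
E_photon = hc/λ = 5.7480 eV
KE_max = E_photon - φ = 5.7480 - 3.02 = 2.7280 eV

Convert to Joules: KE_max = 2.7280 × 1.602×10⁻¹⁹ J = 4.3707e-19 J

Then use KE = ½mv² to find velocity:
v = √(2·KE/m) = √(2 × 4.3707e-19 J / 9.109e-31 kg)
v = 9.7960e+05 m/s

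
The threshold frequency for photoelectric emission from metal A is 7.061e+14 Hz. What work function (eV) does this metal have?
2.92 eV

At the threshold frequency, photon energy equals work function:
φ = hf₀

Calculating:
φ = (6.626×10⁻³⁴ J·s)(7.061e+14 Hz)
φ = 2.92 eV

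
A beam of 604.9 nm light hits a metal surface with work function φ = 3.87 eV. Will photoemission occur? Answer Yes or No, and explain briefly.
No

For photoemission, the photon energy must exceed the work function.

Photon energy: E = hc/λ = 2.0497 eV
Work function: φ = 3.87 eV

Since E_photon (2.0497 eV) < φ (3.87 eV), photoemission will NOT occur.
The threshold wavelength is λ₀ = hc/φ = 320.4 nm.
Since 604.9 nm > 320.4 nm, the photons lack sufficient energy.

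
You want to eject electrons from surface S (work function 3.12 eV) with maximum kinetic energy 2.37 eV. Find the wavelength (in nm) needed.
225.84 nm

From Einstein's equation: KE_max = hc/λ - φ

Rearranging for λ:
hc/λ = KE_max + φ
λ = hc/(KE_max + φ)

Required photon energy:
E_photon = KE_max + φ = 2.37 + 3.12 = 5.49 eV

Required wavelength:
λ = hc/E_photon = (6.626×10⁻³⁴)(3×10⁸) / (5.49 × 1.602×10⁻¹⁹)
λ = 225.84 nm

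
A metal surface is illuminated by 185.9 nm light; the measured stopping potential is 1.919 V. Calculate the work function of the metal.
4.75 eV

The stopping potential gives the maximum kinetic energy: KE_max = eV_s = 1.919 eV

From Einstein's photoelectric equation: KE_max = hc/λ - φ
Rearranging: φ = hc/λ - KE_max

Calculate photon energy:
E_photon = hc/λ = (6.626×10⁻³⁴ J·s)(3×10⁸ m/s) / (185.9×10⁻⁹ m) = 6.6694 eV

Therefore:
φ = 6.6694 - 1.919 = 4.75 eV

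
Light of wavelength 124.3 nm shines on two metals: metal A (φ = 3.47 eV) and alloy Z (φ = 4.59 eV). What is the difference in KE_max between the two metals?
1.1200 eV

Using KE_max = hc/λ - φ for each metal:

Photon energy: E = hc/λ = 9.9746 eV

For metal A (φ₁ = 3.47 eV):
KE₁ = E - φ₁ = 9.9746 - 3.47 = 6.5046 eV

For alloy Z (φ₂ = 4.59 eV):
KE₂ = E - φ₂ = 9.9746 - 4.59 = 5.3846 eV

Difference:
ΔKE = KE₁ - KE₂ = 6.5046 - 5.3846 = 1.1200 eV

Note: The difference equals the difference in work functions: 4.59 - 3.47 = 1.12 eV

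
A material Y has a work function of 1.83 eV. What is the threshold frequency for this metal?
4.4249e+14 Hz

The threshold frequency is when the photon energy equals the work function:
hf₀ = φ

Solving for f₀:
f₀ = φ/h = (1.83 eV × 1.602×10⁻¹⁹ J/eV) / (6.626×10⁻³⁴ J·s)
f₀ = 4.4249e+14 Hz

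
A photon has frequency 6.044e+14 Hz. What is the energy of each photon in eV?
2.4996 eV

Using E = hf:

E = hf = (6.626×10⁻³⁴ J·s)(6.044e+14 Hz)
E = 2.4996 eV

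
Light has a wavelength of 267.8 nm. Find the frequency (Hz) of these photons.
1.1195e+15 Hz

Using the wave equation: c = fλ

Solving for frequency:
f = c/λ = (3×10⁸ m/s) / (267.8×10⁻⁹ m)
f = 1.1195e+15 Hz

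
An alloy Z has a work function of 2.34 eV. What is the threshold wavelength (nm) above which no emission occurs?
529.85 nm

The threshold wavelength is when the photon energy equals the work function:
hc/λ₀ = φ

Solving for λ₀:
λ₀ = hc/φ = (6.626×10⁻³⁴ J·s)(3×10⁸ m/s) / (2.34 eV × 1.602×10⁻¹⁹ J/eV)
λ₀ = 529.85 nm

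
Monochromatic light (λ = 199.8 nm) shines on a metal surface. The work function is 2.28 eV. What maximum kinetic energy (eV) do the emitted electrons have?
3.9254 eV

Using Einstein's photoelectric equation: KE_max = hf - φ = hc/λ - φ

First, calculate the photon energy:
E_photon = hc/λ = (6.626×10⁻³⁴ J·s)(3×10⁸ m/s) / (199.8×10⁻⁹ m)
E_photon = 6.2054 eV

Then, the maximum kinetic energy:
KE_max = E_photon - φ = 6.2054 eV - 2.28 eV = 3.9254 eV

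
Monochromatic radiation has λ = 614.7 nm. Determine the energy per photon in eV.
2.0170 eV

Using E = hf = hc/λ:

E = hc/λ = (6.626×10⁻³⁴ J·s)(3×10⁸ m/s) / (614.7×10⁻⁹ m)
E = 2.0170 eV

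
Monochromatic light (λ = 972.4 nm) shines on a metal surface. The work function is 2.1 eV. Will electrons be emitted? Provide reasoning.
No

For photoemission, the photon energy must exceed the work function.

Photon energy: E = hc/λ = 1.2750 eV
Work function: φ = 2.1 eV

Since E_photon (1.2750 eV) < φ (2.1 eV), photoemission will NOT occur.
The threshold wavelength is λ₀ = hc/φ = 590.4 nm.
Since 972.4 nm > 590.4 nm, the photons lack sufficient energy.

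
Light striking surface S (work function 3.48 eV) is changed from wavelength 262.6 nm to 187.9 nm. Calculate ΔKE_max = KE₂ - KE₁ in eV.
1.8770 eV

Using Einstein's equation: KE_max = hc/λ - φ

For λ₁ = 262.6 nm:
KE₁ = hc/λ₁ - φ = 4.7214 - 3.48 = 1.2414 eV

For λ₂ = 187.9 nm:
KE₂ = hc/λ₂ - φ = 6.5984 - 3.48 = 3.1184 eV

Change in KE:
ΔKE = KE₂ - KE₁ = 3.1184 - 1.2414 = 1.8770 eV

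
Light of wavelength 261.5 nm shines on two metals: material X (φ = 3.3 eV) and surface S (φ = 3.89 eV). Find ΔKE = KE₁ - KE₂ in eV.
0.5900 eV

Using KE_max = hc/λ - φ for each metal:

Photon energy: E = hc/λ = 4.7413 eV

For material X (φ₁ = 3.3 eV):
KE₁ = E - φ₁ = 4.7413 - 3.3 = 1.4413 eV

For surface S (φ₂ = 3.89 eV):
KE₂ = E - φ₂ = 4.7413 - 3.89 = 0.8513 eV

Difference:
ΔKE = KE₁ - KE₂ = 1.4413 - 0.8513 = 0.5900 eV

Note: The difference equals the difference in work functions: 3.89 - 3.3 = 0.59 eV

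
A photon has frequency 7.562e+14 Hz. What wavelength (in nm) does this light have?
396.45 nm

Using the wave equation: c = fλ

Solving for wavelength:
λ = c/f = (3×10⁸ m/s) / (7.562e+14 Hz)
λ = 396.45 nm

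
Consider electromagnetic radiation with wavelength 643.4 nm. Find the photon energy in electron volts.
1.9270 eV

Using E = hf = hc/λ:

E = hc/λ = (6.626×10⁻³⁴ J·s)(3×10⁸ m/s) / (643.4×10⁻⁹ m)
E = 1.9270 eV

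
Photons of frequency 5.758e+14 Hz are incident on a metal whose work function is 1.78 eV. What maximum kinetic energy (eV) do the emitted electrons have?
0.6013 eV

Using Einstein's photoelectric equation: KE_max = hf - φ

First, calculate the photon energy:
E_photon = hf = (6.626×10⁻³⁴ J·s)(5.758e+14 Hz)
E_photon = 2.3813 eV

Then, the maximum kinetic energy:
KE_max = E_photon - φ = 2.3813 eV - 1.78 eV = 0.6013 eV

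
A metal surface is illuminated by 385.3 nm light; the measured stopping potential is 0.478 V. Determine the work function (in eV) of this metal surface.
2.74 eV

The stopping potential gives the maximum kinetic energy: KE_max = eV_s = 0.478 eV

From Einstein's photoelectric equation: KE_max = hc/λ - φ
Rearranging: φ = hc/λ - KE_max

Calculate photon energy:
E_photon = hc/λ = (6.626×10⁻³⁴ J·s)(3×10⁸ m/s) / (385.3×10⁻⁹ m) = 3.2179 eV

Therefore:
φ = 3.2179 - 0.478 = 2.74 eV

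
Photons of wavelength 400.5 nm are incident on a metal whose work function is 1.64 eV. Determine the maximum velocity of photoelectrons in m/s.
7.1559e+05 m/s

First, find the maximum kinetic energy:
E_photon = hc/λ = 3.0957 eV
KE_max = E_photon - φ = 3.0957 - 1.64 = 1.4557 eV

Convert to Joules: KE_max = 1.4557 × 1.602×10⁻¹⁹ J = 2.3323e-19 J

Then use KE = ½mv² to find velocity:
v = √(2·KE/m) = √(2 × 2.3323e-19 J / 9.109e-31 kg)
v = 7.1559e+05 m/s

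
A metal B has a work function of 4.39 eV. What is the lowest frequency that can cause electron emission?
1.0615e+15 Hz

The threshold frequency is when the photon energy equals the work function:
hf₀ = φ

Solving for f₀:
f₀ = φ/h = (4.39 eV × 1.602×10⁻¹⁹ J/eV) / (6.626×10⁻³⁴ J·s)
f₀ = 1.0615e+15 Hz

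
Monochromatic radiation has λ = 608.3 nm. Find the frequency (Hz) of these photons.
4.9284e+14 Hz

Using the wave equation: c = fλ

Solving for frequency:
f = c/λ = (3×10⁸ m/s) / (608.3×10⁻⁹ m)
f = 4.9284e+14 Hz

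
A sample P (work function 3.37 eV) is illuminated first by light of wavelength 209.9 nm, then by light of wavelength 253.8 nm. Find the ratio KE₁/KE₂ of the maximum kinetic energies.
1.6743

Using Einstein's equation: KE_max = hc/λ - φ

For λ₁ = 209.9 nm:
E₁ = hc/λ₁ = 5.9068 eV
KE₁ = E₁ - φ = 5.9068 - 3.37 = 2.5368 eV

For λ₂ = 253.8 nm:
E₂ = hc/λ₂ = 4.8851 eV
KE₂ = E₂ - φ = 4.8851 - 3.37 = 1.5151 eV

Ratio: KE₁/KE₂ = 2.5368/1.5151 = 1.6743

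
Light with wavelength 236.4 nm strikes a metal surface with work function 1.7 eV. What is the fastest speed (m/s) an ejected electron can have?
1.1166e+06 m/s

First, find the maximum kinetic energy:
E_photon = hc/λ = 5.2447 eV
KE_max = E_photon - φ = 5.2447 - 1.7 = 3.5447 eV

Convert to Joules: KE_max = 3.5447 × 1.602×10⁻¹⁹ J = 5.6792e-19 J

Then use KE = ½mv² to find velocity:
v = √(2·KE/m) = √(2 × 5.6792e-19 J / 9.109e-31 kg)
v = 1.1166e+06 m/s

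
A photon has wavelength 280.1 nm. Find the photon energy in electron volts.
4.4264 eV

Using E = hf = hc/λ:

E = hc/λ = (6.626×10⁻³⁴ J·s)(3×10⁸ m/s) / (280.1×10⁻⁹ m)
E = 4.4264 eV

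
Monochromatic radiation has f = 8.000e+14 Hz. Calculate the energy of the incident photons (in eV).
3.3085 eV

Using E = hf:

E = hf = (6.626×10⁻³⁴ J·s)(8.000e+14 Hz)
E = 3.3085 eV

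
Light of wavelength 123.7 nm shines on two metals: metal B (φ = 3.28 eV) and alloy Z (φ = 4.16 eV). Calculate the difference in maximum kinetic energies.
0.8800 eV

Using KE_max = hc/λ - φ for each metal:

Photon energy: E = hc/λ = 10.0230 eV

For metal B (φ₁ = 3.28 eV):
KE₁ = E - φ₁ = 10.0230 - 3.28 = 6.7430 eV

For alloy Z (φ₂ = 4.16 eV):
KE₂ = E - φ₂ = 10.0230 - 4.16 = 5.8630 eV

Difference:
ΔKE = KE₁ - KE₂ = 6.7430 - 5.8630 = 0.8800 eV

Note: The difference equals the difference in work functions: 4.16 - 3.28 = 0.88 eV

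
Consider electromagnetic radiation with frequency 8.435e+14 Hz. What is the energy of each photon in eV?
3.4884 eV

Using E = hf:

E = hf = (6.626×10⁻³⁴ J·s)(8.435e+14 Hz)
E = 3.4884 eV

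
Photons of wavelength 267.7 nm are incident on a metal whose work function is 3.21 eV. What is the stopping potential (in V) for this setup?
1.4215 V

The stopping potential V_s satisfies: eV_s = KE_max

First, find KE_max using Einstein's equation:
E_photon = hc/λ = 4.6315 eV
KE_max = E_photon - φ = 4.6315 - 3.21 = 1.4215 eV

Since eV_s = KE_max:
V_s = KE_max/e = 1.4215 V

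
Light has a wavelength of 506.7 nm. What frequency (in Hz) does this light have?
5.9166e+14 Hz

Using the wave equation: c = fλ

Solving for frequency:
f = c/λ = (3×10⁸ m/s) / (506.7×10⁻⁹ m)
f = 5.9166e+14 Hz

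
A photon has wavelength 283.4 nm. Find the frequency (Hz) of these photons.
1.0578e+15 Hz

Using the wave equation: c = fλ

Solving for frequency:
f = c/λ = (3×10⁸ m/s) / (283.4×10⁻⁹ m)
f = 1.0578e+15 Hz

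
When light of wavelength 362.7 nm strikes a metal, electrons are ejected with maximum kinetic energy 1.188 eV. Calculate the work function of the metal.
2.23 eV

From Einstein's photoelectric equation: KE_max = hf - φ = hc/λ - φ

Rearranging for φ:
φ = hc/λ - KE_max

Calculate photon energy:
E_photon = hc/λ = 3.4184 eV

Therefore:
φ = 3.4184 - 1.188 = 2.23 eV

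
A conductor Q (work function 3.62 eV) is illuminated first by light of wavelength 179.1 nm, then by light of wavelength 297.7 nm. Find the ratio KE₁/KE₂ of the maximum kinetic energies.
6.0628

Using Einstein's equation: KE_max = hc/λ - φ

For λ₁ = 179.1 nm:
E₁ = hc/λ₁ = 6.9226 eV
KE₁ = E₁ - φ = 6.9226 - 3.62 = 3.3026 eV

For λ₂ = 297.7 nm:
E₂ = hc/λ₂ = 4.1647 eV
KE₂ = E₂ - φ = 4.1647 - 3.62 = 0.5447 eV

Ratio: KE₁/KE₂ = 3.3026/0.5447 = 6.0628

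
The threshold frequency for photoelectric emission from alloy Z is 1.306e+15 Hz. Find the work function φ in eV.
5.40 eV

At the threshold frequency, photon energy equals work function:
φ = hf₀

Calculating:
φ = (6.626×10⁻³⁴ J·s)(1.306e+15 Hz)
φ = 5.40 eV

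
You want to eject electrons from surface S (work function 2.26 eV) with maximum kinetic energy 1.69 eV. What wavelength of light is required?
313.88 nm

From Einstein's equation: KE_max = hc/λ - φ

Rearranging for λ:
hc/λ = KE_max + φ
λ = hc/(KE_max + φ)

Required photon energy:
E_photon = KE_max + φ = 1.69 + 2.26 = 3.95 eV

Required wavelength:
λ = hc/E_photon = (6.626×10⁻³⁴)(3×10⁸) / (3.95 × 1.602×10⁻¹⁹)
λ = 313.88 nm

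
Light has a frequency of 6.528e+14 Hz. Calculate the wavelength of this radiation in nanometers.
459.24 nm

Using the wave equation: c = fλ

Solving for wavelength:
λ = c/f = (3×10⁸ m/s) / (6.528e+14 Hz)
λ = 459.24 nm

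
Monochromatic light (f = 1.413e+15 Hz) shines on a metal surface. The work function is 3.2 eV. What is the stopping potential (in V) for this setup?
2.6437 V

The stopping potential V_s satisfies: eV_s = KE_max

First, find KE_max using Einstein's equation:
E_photon = hf = (6.626×10⁻³⁴ J·s)(1.413e+15 Hz) = 5.8437 eV
KE_max = E_photon - φ = 5.8437 - 3.2 = 2.6437 eV

Since eV_s = KE_max:
V_s = KE_max/e = 2.6437 V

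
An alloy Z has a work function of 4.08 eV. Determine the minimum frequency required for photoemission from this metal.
9.8654e+14 Hz

The threshold frequency is when the photon energy equals the work function:
hf₀ = φ

Solving for f₀:
f₀ = φ/h = (4.08 eV × 1.602×10⁻¹⁹ J/eV) / (6.626×10⁻³⁴ J·s)
f₀ = 9.8654e+14 Hz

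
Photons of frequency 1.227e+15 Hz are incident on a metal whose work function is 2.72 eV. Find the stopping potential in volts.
2.3545 V

The stopping potential V_s satisfies: eV_s = KE_max

First, find KE_max using Einstein's equation:
E_photon = hf = (6.626×10⁻³⁴ J·s)(1.227e+15 Hz) = 5.0745 eV
KE_max = E_photon - φ = 5.0745 - 2.72 = 2.3545 eV

Since eV_s = KE_max:
V_s = KE_max/e = 2.3545 V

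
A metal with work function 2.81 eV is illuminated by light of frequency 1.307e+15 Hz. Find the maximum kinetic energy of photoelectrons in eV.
2.5953 eV

Using Einstein's photoelectric equation: KE_max = hf - φ

First, calculate the photon energy:
E_photon = hf = (6.626×10⁻³⁴ J·s)(1.307e+15 Hz)
E_photon = 5.4053 eV

Then, the maximum kinetic energy:
KE_max = E_photon - φ = 5.4053 eV - 2.81 eV = 2.5953 eV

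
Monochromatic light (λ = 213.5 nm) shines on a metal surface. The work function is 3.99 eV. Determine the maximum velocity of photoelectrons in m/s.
7.9952e+05 m/s

First, find the maximum kinetic energy:
E_photon = hc/λ = 5.8072 eV
KE_max = E_photon - φ = 5.8072 - 3.99 = 1.8172 eV

Convert to Joules: KE_max = 1.8172 × 1.602×10⁻¹⁹ J = 2.9115e-19 J

Then use KE = ½mv² to find velocity:
v = √(2·KE/m) = √(2 × 2.9115e-19 J / 9.109e-31 kg)
v = 7.9952e+05 m/s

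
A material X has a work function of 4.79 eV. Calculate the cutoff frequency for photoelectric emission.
1.1582e+15 Hz

The threshold frequency is when the photon energy equals the work function:
hf₀ = φ

Solving for f₀:
f₀ = φ/h = (4.79 eV × 1.602×10⁻¹⁹ J/eV) / (6.626×10⁻³⁴ J·s)
f₀ = 1.1582e+15 Hz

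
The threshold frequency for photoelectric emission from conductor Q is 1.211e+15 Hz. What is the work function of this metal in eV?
5.01 eV

At the threshold frequency, photon energy equals work function:
φ = hf₀

Calculating:
φ = (6.626×10⁻³⁴ J·s)(1.211e+15 Hz)
φ = 5.01 eV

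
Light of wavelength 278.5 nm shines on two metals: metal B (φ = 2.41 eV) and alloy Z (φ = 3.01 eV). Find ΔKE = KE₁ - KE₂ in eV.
0.6000 eV

Using KE_max = hc/λ - φ for each metal:

Photon energy: E = hc/λ = 4.4519 eV

For metal B (φ₁ = 2.41 eV):
KE₁ = E - φ₁ = 4.4519 - 2.41 = 2.0419 eV

For alloy Z (φ₂ = 3.01 eV):
KE₂ = E - φ₂ = 4.4519 - 3.01 = 1.4419 eV

Difference:
ΔKE = KE₁ - KE₂ = 2.0419 - 1.4419 = 0.6000 eV

Note: The difference equals the difference in work functions: 3.01 - 2.41 = 0.60 eV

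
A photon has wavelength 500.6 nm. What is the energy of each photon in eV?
2.4767 eV

Using E = hf = hc/λ:

E = hc/λ = (6.626×10⁻³⁴ J·s)(3×10⁸ m/s) / (500.6×10⁻⁹ m)
E = 2.4767 eV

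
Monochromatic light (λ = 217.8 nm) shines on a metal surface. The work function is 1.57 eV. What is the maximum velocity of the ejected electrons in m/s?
1.2042e+06 m/s

First, find the maximum kinetic energy:
E_photon = hc/λ = 5.6926 eV
KE_max = E_photon - φ = 5.6926 - 1.57 = 4.1226 eV

Convert to Joules: KE_max = 4.1226 × 1.602×10⁻¹⁹ J = 6.6051e-19 J

Then use KE = ½mv² to find velocity:
v = √(2·KE/m) = √(2 × 6.6051e-19 J / 9.109e-31 kg)
v = 1.2042e+06 m/s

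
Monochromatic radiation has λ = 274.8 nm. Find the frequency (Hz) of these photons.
1.0909e+15 Hz

Using the wave equation: c = fλ

Solving for frequency:
f = c/λ = (3×10⁸ m/s) / (274.8×10⁻⁹ m)
f = 1.0909e+15 Hz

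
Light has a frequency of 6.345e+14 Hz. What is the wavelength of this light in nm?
472.49 nm

Using the wave equation: c = fλ

Solving for wavelength:
λ = c/f = (3×10⁸ m/s) / (6.345e+14 Hz)
λ = 472.49 nm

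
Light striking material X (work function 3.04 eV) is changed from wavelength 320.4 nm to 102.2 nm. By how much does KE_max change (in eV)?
8.2619 eV

Using Einstein's equation: KE_max = hc/λ - φ

For λ₁ = 320.4 nm:
KE₁ = hc/λ₁ - φ = 3.8697 - 3.04 = 0.8297 eV

For λ₂ = 102.2 nm:
KE₂ = hc/λ₂ - φ = 12.1315 - 3.04 = 9.0915 eV

Change in KE:
ΔKE = KE₂ - KE₁ = 9.0915 - 0.8297 = 8.2619 eV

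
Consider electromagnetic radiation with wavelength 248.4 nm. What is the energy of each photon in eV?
4.9913 eV

Using E = hf = hc/λ:

E = hc/λ = (6.626×10⁻³⁴ J·s)(3×10⁸ m/s) / (248.4×10⁻⁹ m)
E = 4.9913 eV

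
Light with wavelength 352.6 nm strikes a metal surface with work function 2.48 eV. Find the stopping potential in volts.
1.0363 V

The stopping potential V_s satisfies: eV_s = KE_max

First, find KE_max using Einstein's equation:
E_photon = hc/λ = 3.5163 eV
KE_max = E_photon - φ = 3.5163 - 2.48 = 1.0363 eV

Since eV_s = KE_max:
V_s = KE_max/e = 1.0363 V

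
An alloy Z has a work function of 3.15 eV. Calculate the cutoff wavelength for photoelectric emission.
393.60 nm

The threshold wavelength is when the photon energy equals the work function:
hc/λ₀ = φ

Solving for λ₀:
λ₀ = hc/φ = (6.626×10⁻³⁴ J·s)(3×10⁸ m/s) / (3.15 eV × 1.602×10⁻¹⁹ J/eV)
λ₀ = 393.60 nm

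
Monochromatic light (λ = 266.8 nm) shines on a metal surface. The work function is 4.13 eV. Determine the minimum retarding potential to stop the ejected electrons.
0.5171 V

The stopping potential V_s satisfies: eV_s = KE_max

First, find KE_max using Einstein's equation:
E_photon = hc/λ = 4.6471 eV
KE_max = E_photon - φ = 4.6471 - 4.13 = 0.5171 eV

Since eV_s = KE_max:
V_s = KE_max/e = 0.5171 V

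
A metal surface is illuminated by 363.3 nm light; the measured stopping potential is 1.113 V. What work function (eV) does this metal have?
2.30 eV

The stopping potential gives the maximum kinetic energy: KE_max = eV_s = 1.113 eV

From Einstein's photoelectric equation: KE_max = hc/λ - φ
Rearranging: φ = hc/λ - KE_max

Calculate photon energy:
E_photon = hc/λ = (6.626×10⁻³⁴ J·s)(3×10⁸ m/s) / (363.3×10⁻⁹ m) = 3.4127 eV

Therefore:
φ = 3.4127 - 1.113 = 2.30 eV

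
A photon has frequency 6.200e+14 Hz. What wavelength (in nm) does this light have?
483.54 nm

Using the wave equation: c = fλ

Solving for wavelength:
λ = c/f = (3×10⁸ m/s) / (6.200e+14 Hz)
λ = 483.54 nm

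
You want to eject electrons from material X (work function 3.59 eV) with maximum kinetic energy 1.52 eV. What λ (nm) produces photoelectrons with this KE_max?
242.63 nm

From Einstein's equation: KE_max = hc/λ - φ

Rearranging for λ:
hc/λ = KE_max + φ
λ = hc/(KE_max + φ)

Required photon energy:
E_photon = KE_max + φ = 1.52 + 3.59 = 5.11 eV

Required wavelength:
λ = hc/E_photon = (6.626×10⁻³⁴)(3×10⁸) / (5.11 × 1.602×10⁻¹⁹)
λ = 242.63 nm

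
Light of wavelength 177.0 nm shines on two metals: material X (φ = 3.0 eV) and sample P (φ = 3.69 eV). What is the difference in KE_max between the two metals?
0.6900 eV

Using KE_max = hc/λ - φ for each metal:

Photon energy: E = hc/λ = 7.0048 eV

For material X (φ₁ = 3.0 eV):
KE₁ = E - φ₁ = 7.0048 - 3.0 = 4.0048 eV

For sample P (φ₂ = 3.69 eV):
KE₂ = E - φ₂ = 7.0048 - 3.69 = 3.3148 eV

Difference:
ΔKE = KE₁ - KE₂ = 4.0048 - 3.3148 = 0.6900 eV

Note: The difference equals the difference in work functions: 3.69 - 3.0 = 0.69 eV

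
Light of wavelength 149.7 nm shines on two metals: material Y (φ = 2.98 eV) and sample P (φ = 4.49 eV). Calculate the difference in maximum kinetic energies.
1.5100 eV

Using KE_max = hc/λ - φ for each metal:

Photon energy: E = hc/λ = 8.2822 eV

For material Y (φ₁ = 2.98 eV):
KE₁ = E - φ₁ = 8.2822 - 2.98 = 5.3022 eV

For sample P (φ₂ = 4.49 eV):
KE₂ = E - φ₂ = 8.2822 - 4.49 = 3.7922 eV

Difference:
ΔKE = KE₁ - KE₂ = 5.3022 - 3.7922 = 1.5100 eV

Note: The difference equals the difference in work functions: 4.49 - 2.98 = 1.51 eV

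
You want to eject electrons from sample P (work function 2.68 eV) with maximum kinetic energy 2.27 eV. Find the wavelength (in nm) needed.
250.47 nm

From Einstein's equation: KE_max = hc/λ - φ

Rearranging for λ:
hc/λ = KE_max + φ
λ = hc/(KE_max + φ)

Required photon energy:
E_photon = KE_max + φ = 2.27 + 2.68 = 4.95 eV

Required wavelength:
λ = hc/E_photon = (6.626×10⁻³⁴)(3×10⁸) / (4.95 × 1.602×10⁻¹⁹)
λ = 250.47 nm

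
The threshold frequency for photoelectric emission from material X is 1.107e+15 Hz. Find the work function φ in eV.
4.58 eV

At the threshold frequency, photon energy equals work function:
φ = hf₀

Calculating:
φ = (6.626×10⁻³⁴ J·s)(1.107e+15 Hz)
φ = 4.58 eV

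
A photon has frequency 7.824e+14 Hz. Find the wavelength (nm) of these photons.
383.17 nm

Using the wave equation: c = fλ

Solving for wavelength:
λ = c/f = (3×10⁸ m/s) / (7.824e+14 Hz)
λ = 383.17 nm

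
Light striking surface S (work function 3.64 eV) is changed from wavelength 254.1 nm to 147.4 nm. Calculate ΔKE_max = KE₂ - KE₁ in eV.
3.5321 eV

Using Einstein's equation: KE_max = hc/λ - φ

For λ₁ = 254.1 nm:
KE₁ = hc/λ₁ - φ = 4.8793 - 3.64 = 1.2393 eV

For λ₂ = 147.4 nm:
KE₂ = hc/λ₂ - φ = 8.4114 - 3.64 = 4.7714 eV

Change in KE:
ΔKE = KE₂ - KE₁ = 4.7714 - 1.2393 = 3.5321 eV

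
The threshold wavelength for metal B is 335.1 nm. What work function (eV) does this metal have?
3.70 eV

At the threshold wavelength, photon energy equals work function:
φ = hc/λ₀

Calculating:
φ = (6.626×10⁻³⁴ J·s)(3×10⁸ m/s) / (335.1×10⁻⁹ m)
φ = 3.70 eV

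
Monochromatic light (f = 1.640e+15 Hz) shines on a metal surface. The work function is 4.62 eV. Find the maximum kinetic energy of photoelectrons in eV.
2.1625 eV

Using Einstein's photoelectric equation: KE_max = hf - φ

First, calculate the photon energy:
E_photon = hf = (6.626×10⁻³⁴ J·s)(1.640e+15 Hz)
E_photon = 6.7825 eV

Then, the maximum kinetic energy:
KE_max = E_photon - φ = 6.7825 eV - 4.62 eV = 2.1625 eV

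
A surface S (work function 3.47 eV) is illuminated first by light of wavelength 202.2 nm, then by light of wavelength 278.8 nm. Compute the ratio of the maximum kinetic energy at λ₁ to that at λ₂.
2.7242

Using Einstein's equation: KE_max = hc/λ - φ

For λ₁ = 202.2 nm:
E₁ = hc/λ₁ = 6.1318 eV
KE₁ = E₁ - φ = 6.1318 - 3.47 = 2.6618 eV

For λ₂ = 278.8 nm:
E₂ = hc/λ₂ = 4.4471 eV
KE₂ = E₂ - φ = 4.4471 - 3.47 = 0.9771 eV

Ratio: KE₁/KE₂ = 2.6618/0.9771 = 2.7242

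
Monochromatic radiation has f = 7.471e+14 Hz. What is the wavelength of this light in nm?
401.27 nm

Using the wave equation: c = fλ

Solving for wavelength:
λ = c/f = (3×10⁸ m/s) / (7.471e+14 Hz)
λ = 401.27 nm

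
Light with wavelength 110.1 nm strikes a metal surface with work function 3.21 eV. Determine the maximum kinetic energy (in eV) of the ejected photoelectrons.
8.0511 eV

Using Einstein's photoelectric equation: KE_max = hf - φ = hc/λ - φ

First, calculate the photon energy:
E_photon = hc/λ = (6.626×10⁻³⁴ J·s)(3×10⁸ m/s) / (110.1×10⁻⁹ m)
E_photon = 11.2611 eV

Then, the maximum kinetic energy:
KE_max = E_photon - φ = 11.2611 eV - 3.21 eV = 8.0511 eV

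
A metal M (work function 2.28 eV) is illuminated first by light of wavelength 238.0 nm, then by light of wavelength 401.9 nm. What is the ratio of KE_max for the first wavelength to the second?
3.6393

Using Einstein's equation: KE_max = hc/λ - φ

For λ₁ = 238.0 nm:
E₁ = hc/λ₁ = 5.2094 eV
KE₁ = E₁ - φ = 5.2094 - 2.28 = 2.9294 eV

For λ₂ = 401.9 nm:
E₂ = hc/λ₂ = 3.0850 eV
KE₂ = E₂ - φ = 3.0850 - 2.28 = 0.8050 eV

Ratio: KE₁/KE₂ = 2.9294/0.8050 = 3.6393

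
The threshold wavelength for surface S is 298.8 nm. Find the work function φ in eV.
4.15 eV

At the threshold wavelength, photon energy equals work function:
φ = hc/λ₀

Calculating:
φ = (6.626×10⁻³⁴ J·s)(3×10⁸ m/s) / (298.8×10⁻⁹ m)
φ = 4.15 eV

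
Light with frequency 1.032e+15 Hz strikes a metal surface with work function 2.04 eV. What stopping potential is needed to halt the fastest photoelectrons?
2.2280 V

The stopping potential V_s satisfies: eV_s = KE_max

First, find KE_max using Einstein's equation:
E_photon = hf = (6.626×10⁻³⁴ J·s)(1.032e+15 Hz) = 4.2680 eV
KE_max = E_photon - φ = 4.2680 - 2.04 = 2.2280 eV

Since eV_s = KE_max:
V_s = KE_max/e = 2.2280 V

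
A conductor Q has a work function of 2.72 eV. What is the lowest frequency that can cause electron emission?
6.5769e+14 Hz

The threshold frequency is when the photon energy equals the work function:
hf₀ = φ

Solving for f₀:
f₀ = φ/h = (2.72 eV × 1.602×10⁻¹⁹ J/eV) / (6.626×10⁻³⁴ J·s)
f₀ = 6.5769e+14 Hz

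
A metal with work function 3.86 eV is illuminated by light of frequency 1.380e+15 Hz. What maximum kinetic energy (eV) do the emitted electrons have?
1.8472 eV

Using Einstein's photoelectric equation: KE_max = hf - φ

First, calculate the photon energy:
E_photon = hf = (6.626×10⁻³⁴ J·s)(1.380e+15 Hz)
E_photon = 5.7072 eV

Then, the maximum kinetic energy:
KE_max = E_photon - φ = 5.7072 eV - 3.86 eV = 1.8472 eV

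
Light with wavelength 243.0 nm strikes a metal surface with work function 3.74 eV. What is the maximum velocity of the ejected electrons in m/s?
6.9223e+05 m/s

First, find the maximum kinetic energy:
E_photon = hc/λ = 5.1022 eV
KE_max = E_photon - φ = 5.1022 - 3.74 = 1.3622 eV

Convert to Joules: KE_max = 1.3622 × 1.602×10⁻¹⁹ J = 2.1825e-19 J

Then use KE = ½mv² to find velocity:
v = √(2·KE/m) = √(2 × 2.1825e-19 J / 9.109e-31 kg)
v = 6.9223e+05 m/s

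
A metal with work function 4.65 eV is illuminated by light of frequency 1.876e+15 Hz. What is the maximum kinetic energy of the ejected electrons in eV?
3.1085 eV

Using Einstein's photoelectric equation: KE_max = hf - φ

First, calculate the photon energy:
E_photon = hf = (6.626×10⁻³⁴ J·s)(1.876e+15 Hz)
E_photon = 7.7585 eV

Then, the maximum kinetic energy:
KE_max = E_photon - φ = 7.7585 eV - 4.65 eV = 3.1085 eV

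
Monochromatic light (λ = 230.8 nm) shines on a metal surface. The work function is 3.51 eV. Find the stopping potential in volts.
1.8619 V

The stopping potential V_s satisfies: eV_s = KE_max

First, find KE_max using Einstein's equation:
E_photon = hc/λ = 5.3719 eV
KE_max = E_photon - φ = 5.3719 - 3.51 = 1.8619 eV

Since eV_s = KE_max:
V_s = KE_max/e = 1.8619 V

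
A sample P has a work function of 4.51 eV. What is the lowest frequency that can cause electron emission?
1.0905e+15 Hz

The threshold frequency is when the photon energy equals the work function:
hf₀ = φ

Solving for f₀:
f₀ = φ/h = (4.51 eV × 1.602×10⁻¹⁹ J/eV) / (6.626×10⁻³⁴ J·s)
f₀ = 1.0905e+15 Hz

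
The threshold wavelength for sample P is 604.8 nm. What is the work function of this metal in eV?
2.05 eV

At the threshold wavelength, photon energy equals work function:
φ = hc/λ₀

Calculating:
φ = (6.626×10⁻³⁴ J·s)(3×10⁸ m/s) / (604.8×10⁻⁹ m)
φ = 2.05 eV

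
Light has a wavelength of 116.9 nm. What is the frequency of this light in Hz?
2.5645e+15 Hz

Using the wave equation: c = fλ

Solving for frequency:
f = c/λ = (3×10⁸ m/s) / (116.9×10⁻⁹ m)
f = 2.5645e+15 Hz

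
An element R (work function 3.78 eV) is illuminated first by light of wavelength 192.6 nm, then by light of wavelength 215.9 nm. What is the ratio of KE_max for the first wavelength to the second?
1.3540

Using Einstein's equation: KE_max = hc/λ - φ

For λ₁ = 192.6 nm:
E₁ = hc/λ₁ = 6.4374 eV
KE₁ = E₁ - φ = 6.4374 - 3.78 = 2.6574 eV

For λ₂ = 215.9 nm:
E₂ = hc/λ₂ = 5.7427 eV
KE₂ = E₂ - φ = 5.7427 - 3.78 = 1.9627 eV

Ratio: KE₁/KE₂ = 2.6574/1.9627 = 1.3540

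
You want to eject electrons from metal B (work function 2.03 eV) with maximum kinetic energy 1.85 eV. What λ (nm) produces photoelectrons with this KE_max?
319.55 nm

From Einstein's equation: KE_max = hc/λ - φ

Rearranging for λ:
hc/λ = KE_max + φ
λ = hc/(KE_max + φ)

Required photon energy:
E_photon = KE_max + φ = 1.85 + 2.03 = 3.88 eV

Required wavelength:
λ = hc/E_photon = (6.626×10⁻³⁴)(3×10⁸) / (3.88 × 1.602×10⁻¹⁹)
λ = 319.55 nm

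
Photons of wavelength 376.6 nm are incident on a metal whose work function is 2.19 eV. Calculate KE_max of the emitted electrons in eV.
1.1022 eV

Using Einstein's photoelectric equation: KE_max = hf - φ = hc/λ - φ

First, calculate the photon energy:
E_photon = hc/λ = (6.626×10⁻³⁴ J·s)(3×10⁸ m/s) / (376.6×10⁻⁹ m)
E_photon = 3.2922 eV

Then, the maximum kinetic energy:
KE_max = E_photon - φ = 3.2922 eV - 2.19 eV = 1.1022 eV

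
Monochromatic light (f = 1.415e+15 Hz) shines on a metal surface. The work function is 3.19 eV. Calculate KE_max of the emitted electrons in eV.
2.6620 eV

Using Einstein's photoelectric equation: KE_max = hf - φ

First, calculate the photon energy:
E_photon = hf = (6.626×10⁻³⁴ J·s)(1.415e+15 Hz)
E_photon = 5.8520 eV

Then, the maximum kinetic energy:
KE_max = E_photon - φ = 5.8520 eV - 3.19 eV = 2.6620 eV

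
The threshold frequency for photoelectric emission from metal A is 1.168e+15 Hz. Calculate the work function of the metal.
4.83 eV

At the threshold frequency, photon energy equals work function:
φ = hf₀

Calculating:
φ = (6.626×10⁻³⁴ J·s)(1.168e+15 Hz)
φ = 4.83 eV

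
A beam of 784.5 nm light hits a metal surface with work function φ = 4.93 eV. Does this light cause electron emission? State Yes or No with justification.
No

For photoemission, the photon energy must exceed the work function.

Photon energy: E = hc/λ = 1.5804 eV
Work function: φ = 4.93 eV

Since E_photon (1.5804 eV) < φ (4.93 eV), photoemission will NOT occur.
The threshold wavelength is λ₀ = hc/φ = 251.5 nm.
Since 784.5 nm > 251.5 nm, the photons lack sufficient energy.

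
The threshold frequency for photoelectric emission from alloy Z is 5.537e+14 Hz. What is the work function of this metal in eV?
2.29 eV

At the threshold frequency, photon energy equals work function:
φ = hf₀

Calculating:
φ = (6.626×10⁻³⁴ J·s)(5.537e+14 Hz)
φ = 2.29 eV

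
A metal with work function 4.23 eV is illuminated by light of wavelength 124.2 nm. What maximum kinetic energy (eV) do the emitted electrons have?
5.7526 eV

Using Einstein's photoelectric equation: KE_max = hf - φ = hc/λ - φ

First, calculate the photon energy:
E_photon = hc/λ = (6.626×10⁻³⁴ J·s)(3×10⁸ m/s) / (124.2×10⁻⁹ m)
E_photon = 9.9826 eV

Then, the maximum kinetic energy:
KE_max = E_photon - φ = 9.9826 eV - 4.23 eV = 5.7526 eV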